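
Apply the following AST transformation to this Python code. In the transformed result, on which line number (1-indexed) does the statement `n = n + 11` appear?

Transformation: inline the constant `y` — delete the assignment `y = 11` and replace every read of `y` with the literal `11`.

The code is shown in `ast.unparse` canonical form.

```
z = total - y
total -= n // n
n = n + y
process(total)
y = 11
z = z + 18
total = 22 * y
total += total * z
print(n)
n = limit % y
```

3

Transformed code:
z = total - 11
total -= n // n
n = n + 11
process(total)
z = z + 18
total = 22 * 11
total += total * z
print(n)
n = limit % 11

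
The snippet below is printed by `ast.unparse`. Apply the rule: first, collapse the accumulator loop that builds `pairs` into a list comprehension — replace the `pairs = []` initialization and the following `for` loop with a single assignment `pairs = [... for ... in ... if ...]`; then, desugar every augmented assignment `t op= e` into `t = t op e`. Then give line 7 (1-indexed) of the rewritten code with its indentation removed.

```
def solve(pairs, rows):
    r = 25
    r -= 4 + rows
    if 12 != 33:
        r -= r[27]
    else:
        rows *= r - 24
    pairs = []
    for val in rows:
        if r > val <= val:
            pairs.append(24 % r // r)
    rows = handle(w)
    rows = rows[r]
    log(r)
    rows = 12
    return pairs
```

Transformed code:
def solve(pairs, rows):
    r = 25
    r = r - (4 + rows)
    if 12 != 33:
        r = r - r[27]
    else:
        rows = rows * (r - 24)
    pairs = [24 % r // r for val in rows if r > val <= val]
    rows = handle(w)
    rows = rows[r]
    log(r)
    rows = 12
    return pairs

rows = rows * (r - 24)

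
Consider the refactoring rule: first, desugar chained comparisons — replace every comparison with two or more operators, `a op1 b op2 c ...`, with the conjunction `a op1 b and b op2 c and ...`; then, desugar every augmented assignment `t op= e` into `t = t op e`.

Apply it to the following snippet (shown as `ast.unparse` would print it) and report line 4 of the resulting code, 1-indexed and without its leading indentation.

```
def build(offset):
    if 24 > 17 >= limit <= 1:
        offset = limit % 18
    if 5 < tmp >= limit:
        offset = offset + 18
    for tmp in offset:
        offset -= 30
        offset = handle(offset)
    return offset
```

if 5 < tmp and tmp >= limit:

Transformed code:
def build(offset):
    if 24 > 17 and 17 >= limit and (limit <= 1):
        offset = limit % 18
    if 5 < tmp and tmp >= limit:
        offset = offset + 18
    for tmp in offset:
        offset = offset - 30
        offset = handle(offset)
    return offset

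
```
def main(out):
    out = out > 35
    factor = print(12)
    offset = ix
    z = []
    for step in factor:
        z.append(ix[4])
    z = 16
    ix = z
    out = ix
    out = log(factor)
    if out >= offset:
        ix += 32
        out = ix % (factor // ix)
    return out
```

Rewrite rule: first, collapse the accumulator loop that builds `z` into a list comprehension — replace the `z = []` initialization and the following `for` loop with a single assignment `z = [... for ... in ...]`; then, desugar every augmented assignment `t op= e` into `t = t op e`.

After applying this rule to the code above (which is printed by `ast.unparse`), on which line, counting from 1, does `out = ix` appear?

Transformed code:
def main(out):
    out = out > 35
    factor = print(12)
    offset = ix
    z = [ix[4] for step in factor]
    z = 16
    ix = z
    out = ix
    out = log(factor)
    if out >= offset:
        ix = ix + 32
        out = ix % (factor // ix)
    return out

8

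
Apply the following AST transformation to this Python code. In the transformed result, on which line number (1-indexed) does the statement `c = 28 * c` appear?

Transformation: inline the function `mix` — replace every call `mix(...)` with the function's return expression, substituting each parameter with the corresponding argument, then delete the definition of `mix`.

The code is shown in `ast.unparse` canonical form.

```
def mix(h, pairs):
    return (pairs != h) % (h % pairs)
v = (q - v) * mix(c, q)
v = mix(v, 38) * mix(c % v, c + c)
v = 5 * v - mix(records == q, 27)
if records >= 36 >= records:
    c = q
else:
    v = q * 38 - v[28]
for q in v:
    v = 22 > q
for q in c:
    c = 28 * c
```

Transformed code:
v = (q - v) * ((q != c) % (c % q))
v = (38 != v) % (v % 38) * ((c + c != c % v) % (c % v % (c + c)))
v = 5 * v - (27 != (records == q)) % ((records == q) % 27)
if records >= 36 >= records:
    c = q
else:
    v = q * 38 - v[28]
for q in v:
    v = 22 > q
for q in c:
    c = 28 * c

11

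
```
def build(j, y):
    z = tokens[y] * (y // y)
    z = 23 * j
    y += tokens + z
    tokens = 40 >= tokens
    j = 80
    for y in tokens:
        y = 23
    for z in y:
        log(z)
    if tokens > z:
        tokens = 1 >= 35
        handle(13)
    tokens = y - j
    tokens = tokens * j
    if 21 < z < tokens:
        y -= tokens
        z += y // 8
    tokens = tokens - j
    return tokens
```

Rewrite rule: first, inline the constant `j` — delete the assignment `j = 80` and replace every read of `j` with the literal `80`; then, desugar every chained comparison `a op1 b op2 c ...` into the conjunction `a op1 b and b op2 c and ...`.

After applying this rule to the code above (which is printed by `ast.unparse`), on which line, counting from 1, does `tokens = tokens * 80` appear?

14

Transformed code:
def build(j, y):
    z = tokens[y] * (y // y)
    z = 23 * 80
    y += tokens + z
    tokens = 40 >= tokens
    for y in tokens:
        y = 23
    for z in y:
        log(z)
    if tokens > z:
        tokens = 1 >= 35
        handle(13)
    tokens = y - 80
    tokens = tokens * 80
    if 21 < z and z < tokens:
        y -= tokens
        z += y // 8
    tokens = tokens - 80
    return tokens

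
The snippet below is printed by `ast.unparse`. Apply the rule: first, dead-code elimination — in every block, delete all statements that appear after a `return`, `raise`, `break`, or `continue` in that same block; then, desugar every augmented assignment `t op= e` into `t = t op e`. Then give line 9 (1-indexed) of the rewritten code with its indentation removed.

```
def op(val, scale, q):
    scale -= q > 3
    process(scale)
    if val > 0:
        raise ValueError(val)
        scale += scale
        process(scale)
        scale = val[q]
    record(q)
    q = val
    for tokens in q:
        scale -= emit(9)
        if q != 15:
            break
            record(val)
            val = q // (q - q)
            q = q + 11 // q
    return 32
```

Transformed code:
def op(val, scale, q):
    scale = scale - (q > 3)
    process(scale)
    if val > 0:
        raise ValueError(val)
    record(q)
    q = val
    for tokens in q:
        scale = scale - emit(9)
        if q != 15:
            break
    return 32

scale = scale - emit(9)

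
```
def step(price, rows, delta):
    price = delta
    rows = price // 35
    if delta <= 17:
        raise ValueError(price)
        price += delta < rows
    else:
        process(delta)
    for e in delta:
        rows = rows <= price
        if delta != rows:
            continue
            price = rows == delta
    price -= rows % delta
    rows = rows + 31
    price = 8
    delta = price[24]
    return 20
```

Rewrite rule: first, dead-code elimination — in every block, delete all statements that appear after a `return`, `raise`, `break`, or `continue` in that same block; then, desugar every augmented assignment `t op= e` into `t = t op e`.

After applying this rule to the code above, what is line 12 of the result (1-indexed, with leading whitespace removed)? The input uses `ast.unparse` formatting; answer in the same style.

price = price - rows % delta

Transformed code:
def step(price, rows, delta):
    price = delta
    rows = price // 35
    if delta <= 17:
        raise ValueError(price)
    else:
        process(delta)
    for e in delta:
        rows = rows <= price
        if delta != rows:
            continue
    price = price - rows % delta
    rows = rows + 31
    price = 8
    delta = price[24]
    return 20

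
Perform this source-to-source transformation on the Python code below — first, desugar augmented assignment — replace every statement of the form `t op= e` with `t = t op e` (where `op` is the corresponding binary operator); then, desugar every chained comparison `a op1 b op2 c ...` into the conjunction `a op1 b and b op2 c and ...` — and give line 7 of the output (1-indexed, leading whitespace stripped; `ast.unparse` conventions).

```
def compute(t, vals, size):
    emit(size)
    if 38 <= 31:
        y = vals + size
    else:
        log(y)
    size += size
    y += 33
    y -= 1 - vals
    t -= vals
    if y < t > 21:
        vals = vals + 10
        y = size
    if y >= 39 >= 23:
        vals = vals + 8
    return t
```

size = size + size

Transformed code:
def compute(t, vals, size):
    emit(size)
    if 38 <= 31:
        y = vals + size
    else:
        log(y)
    size = size + size
    y = y + 33
    y = y - (1 - vals)
    t = t - vals
    if y < t and t > 21:
        vals = vals + 10
        y = size
    if y >= 39 and 39 >= 23:
        vals = vals + 8
    return t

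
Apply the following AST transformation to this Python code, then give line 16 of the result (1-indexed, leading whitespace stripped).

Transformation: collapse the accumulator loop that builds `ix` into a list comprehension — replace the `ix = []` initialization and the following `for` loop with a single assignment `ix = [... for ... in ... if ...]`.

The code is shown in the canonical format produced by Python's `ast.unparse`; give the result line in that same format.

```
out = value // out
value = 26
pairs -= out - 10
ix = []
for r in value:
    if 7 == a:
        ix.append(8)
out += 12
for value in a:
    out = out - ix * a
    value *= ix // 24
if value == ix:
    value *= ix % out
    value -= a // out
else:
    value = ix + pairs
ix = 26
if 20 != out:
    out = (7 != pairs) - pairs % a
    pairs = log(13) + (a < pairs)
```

out = (7 != pairs) - pairs % a

Transformed code:
out = value // out
value = 26
pairs -= out - 10
ix = [8 for r in value if 7 == a]
out += 12
for value in a:
    out = out - ix * a
    value *= ix // 24
if value == ix:
    value *= ix % out
    value -= a // out
else:
    value = ix + pairs
ix = 26
if 20 != out:
    out = (7 != pairs) - pairs % a
    pairs = log(13) + (a < pairs)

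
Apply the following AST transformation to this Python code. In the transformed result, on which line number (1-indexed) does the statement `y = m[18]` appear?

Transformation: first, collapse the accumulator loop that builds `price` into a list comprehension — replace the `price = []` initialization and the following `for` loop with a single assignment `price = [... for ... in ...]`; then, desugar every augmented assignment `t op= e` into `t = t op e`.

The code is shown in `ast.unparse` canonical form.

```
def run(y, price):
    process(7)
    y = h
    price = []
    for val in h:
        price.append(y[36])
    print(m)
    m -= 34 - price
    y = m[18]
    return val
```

7

Transformed code:
def run(y, price):
    process(7)
    y = h
    price = [y[36] for val in h]
    print(m)
    m = m - (34 - price)
    y = m[18]
    return val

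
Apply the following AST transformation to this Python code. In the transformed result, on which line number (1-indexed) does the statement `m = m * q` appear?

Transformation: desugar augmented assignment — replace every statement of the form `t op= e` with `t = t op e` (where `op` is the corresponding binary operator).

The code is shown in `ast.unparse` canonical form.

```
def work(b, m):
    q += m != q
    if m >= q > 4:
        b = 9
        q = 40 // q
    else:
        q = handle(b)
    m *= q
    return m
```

8

Transformed code:
def work(b, m):
    q = q + (m != q)
    if m >= q > 4:
        b = 9
        q = 40 // q
    else:
        q = handle(b)
    m = m * q
    return m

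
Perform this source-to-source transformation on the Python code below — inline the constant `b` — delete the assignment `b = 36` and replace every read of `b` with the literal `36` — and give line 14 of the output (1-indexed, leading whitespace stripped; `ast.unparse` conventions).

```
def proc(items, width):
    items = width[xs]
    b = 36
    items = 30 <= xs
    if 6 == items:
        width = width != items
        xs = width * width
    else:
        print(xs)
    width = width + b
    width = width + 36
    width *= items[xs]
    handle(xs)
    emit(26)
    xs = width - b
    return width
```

xs = width - 36

Transformed code:
def proc(items, width):
    items = width[xs]
    items = 30 <= xs
    if 6 == items:
        width = width != items
        xs = width * width
    else:
        print(xs)
    width = width + 36
    width = width + 36
    width *= items[xs]
    handle(xs)
    emit(26)
    xs = width - 36
    return width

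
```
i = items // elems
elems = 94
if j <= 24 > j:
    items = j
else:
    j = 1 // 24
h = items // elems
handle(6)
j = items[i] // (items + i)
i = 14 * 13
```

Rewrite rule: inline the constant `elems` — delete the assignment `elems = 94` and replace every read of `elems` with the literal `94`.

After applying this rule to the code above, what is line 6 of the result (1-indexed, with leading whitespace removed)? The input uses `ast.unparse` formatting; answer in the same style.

h = items // 94

Transformed code:
i = items // 94
if j <= 24 > j:
    items = j
else:
    j = 1 // 24
h = items // 94
handle(6)
j = items[i] // (items + i)
i = 14 * 13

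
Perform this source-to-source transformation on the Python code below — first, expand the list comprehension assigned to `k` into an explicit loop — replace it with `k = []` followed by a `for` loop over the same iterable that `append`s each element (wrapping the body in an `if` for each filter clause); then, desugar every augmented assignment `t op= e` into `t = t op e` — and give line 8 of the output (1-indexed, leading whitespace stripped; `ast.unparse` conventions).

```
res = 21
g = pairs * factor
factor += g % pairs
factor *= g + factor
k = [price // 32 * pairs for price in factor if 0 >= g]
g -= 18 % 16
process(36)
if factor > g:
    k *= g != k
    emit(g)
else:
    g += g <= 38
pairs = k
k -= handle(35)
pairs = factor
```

Transformed code:
res = 21
g = pairs * factor
factor = factor + g % pairs
factor = factor * (g + factor)
k = []
for price in factor:
    if 0 >= g:
        k.append(price // 32 * pairs)
g = g - 18 % 16
process(36)
if factor > g:
    k = k * (g != k)
    emit(g)
else:
    g = g + (g <= 38)
pairs = k
k = k - handle(35)
pairs = factor

k.append(price // 32 * pairs)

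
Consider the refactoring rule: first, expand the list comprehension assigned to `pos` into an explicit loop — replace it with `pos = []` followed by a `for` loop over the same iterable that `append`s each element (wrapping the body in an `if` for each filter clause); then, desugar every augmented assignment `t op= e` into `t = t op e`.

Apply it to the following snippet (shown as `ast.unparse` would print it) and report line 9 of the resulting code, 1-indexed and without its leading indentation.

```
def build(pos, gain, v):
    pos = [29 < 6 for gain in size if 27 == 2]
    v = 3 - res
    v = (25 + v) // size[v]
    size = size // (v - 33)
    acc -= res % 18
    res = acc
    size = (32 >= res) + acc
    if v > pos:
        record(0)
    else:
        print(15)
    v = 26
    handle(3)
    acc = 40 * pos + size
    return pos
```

Transformed code:
def build(pos, gain, v):
    pos = []
    for gain in size:
        if 27 == 2:
            pos.append(29 < 6)
    v = 3 - res
    v = (25 + v) // size[v]
    size = size // (v - 33)
    acc = acc - res % 18
    res = acc
    size = (32 >= res) + acc
    if v > pos:
        record(0)
    else:
        print(15)
    v = 26
    handle(3)
    acc = 40 * pos + size
    return pos

acc = acc - res % 18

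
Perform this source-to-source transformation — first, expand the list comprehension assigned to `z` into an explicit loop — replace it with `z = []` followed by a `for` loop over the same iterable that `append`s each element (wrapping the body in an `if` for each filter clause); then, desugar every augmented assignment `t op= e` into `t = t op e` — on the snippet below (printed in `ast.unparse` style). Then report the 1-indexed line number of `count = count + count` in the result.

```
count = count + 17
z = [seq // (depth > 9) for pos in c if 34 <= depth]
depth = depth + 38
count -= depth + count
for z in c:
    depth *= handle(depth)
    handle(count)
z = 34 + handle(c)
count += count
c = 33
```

Transformed code:
count = count + 17
z = []
for pos in c:
    if 34 <= depth:
        z.append(seq // (depth > 9))
depth = depth + 38
count = count - (depth + count)
for z in c:
    depth = depth * handle(depth)
    handle(count)
z = 34 + handle(c)
count = count + count
c = 33

12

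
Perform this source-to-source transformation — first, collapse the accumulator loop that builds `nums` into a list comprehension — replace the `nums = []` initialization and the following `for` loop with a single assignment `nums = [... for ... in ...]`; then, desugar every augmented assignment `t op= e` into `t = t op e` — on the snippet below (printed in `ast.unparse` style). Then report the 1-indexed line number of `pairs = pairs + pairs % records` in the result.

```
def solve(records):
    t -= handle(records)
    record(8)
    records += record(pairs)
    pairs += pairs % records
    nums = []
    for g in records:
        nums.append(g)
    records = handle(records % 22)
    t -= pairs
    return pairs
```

Transformed code:
def solve(records):
    t = t - handle(records)
    record(8)
    records = records + record(pairs)
    pairs = pairs + pairs % records
    nums = [g for g in records]
    records = handle(records % 22)
    t = t - pairs
    return pairs

5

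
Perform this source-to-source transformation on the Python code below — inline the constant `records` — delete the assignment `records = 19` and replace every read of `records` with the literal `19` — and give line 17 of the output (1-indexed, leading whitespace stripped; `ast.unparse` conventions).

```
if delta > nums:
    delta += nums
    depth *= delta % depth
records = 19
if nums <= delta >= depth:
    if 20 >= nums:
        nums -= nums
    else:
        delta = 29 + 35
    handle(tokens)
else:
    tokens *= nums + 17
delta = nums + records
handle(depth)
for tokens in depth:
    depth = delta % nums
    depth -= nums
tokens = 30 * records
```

tokens = 30 * 19

Transformed code:
if delta > nums:
    delta += nums
    depth *= delta % depth
if nums <= delta >= depth:
    if 20 >= nums:
        nums -= nums
    else:
        delta = 29 + 35
    handle(tokens)
else:
    tokens *= nums + 17
delta = nums + 19
handle(depth)
for tokens in depth:
    depth = delta % nums
    depth -= nums
tokens = 30 * 19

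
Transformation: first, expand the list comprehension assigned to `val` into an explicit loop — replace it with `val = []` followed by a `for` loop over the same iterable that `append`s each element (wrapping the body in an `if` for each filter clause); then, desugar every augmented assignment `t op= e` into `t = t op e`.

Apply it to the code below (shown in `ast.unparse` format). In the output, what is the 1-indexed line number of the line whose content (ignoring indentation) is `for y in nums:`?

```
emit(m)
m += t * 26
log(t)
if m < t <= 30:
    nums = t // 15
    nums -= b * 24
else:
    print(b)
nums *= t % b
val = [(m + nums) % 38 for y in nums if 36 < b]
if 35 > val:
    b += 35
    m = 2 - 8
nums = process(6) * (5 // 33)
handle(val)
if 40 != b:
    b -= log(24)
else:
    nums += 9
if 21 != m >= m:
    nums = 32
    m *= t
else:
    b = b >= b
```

Transformed code:
emit(m)
m = m + t * 26
log(t)
if m < t <= 30:
    nums = t // 15
    nums = nums - b * 24
else:
    print(b)
nums = nums * (t % b)
val = []
for y in nums:
    if 36 < b:
        val.append((m + nums) % 38)
if 35 > val:
    b = b + 35
    m = 2 - 8
nums = process(6) * (5 // 33)
handle(val)
if 40 != b:
    b = b - log(24)
else:
    nums = nums + 9
if 21 != m >= m:
    nums = 32
    m = m * t
else:
    b = b >= b

11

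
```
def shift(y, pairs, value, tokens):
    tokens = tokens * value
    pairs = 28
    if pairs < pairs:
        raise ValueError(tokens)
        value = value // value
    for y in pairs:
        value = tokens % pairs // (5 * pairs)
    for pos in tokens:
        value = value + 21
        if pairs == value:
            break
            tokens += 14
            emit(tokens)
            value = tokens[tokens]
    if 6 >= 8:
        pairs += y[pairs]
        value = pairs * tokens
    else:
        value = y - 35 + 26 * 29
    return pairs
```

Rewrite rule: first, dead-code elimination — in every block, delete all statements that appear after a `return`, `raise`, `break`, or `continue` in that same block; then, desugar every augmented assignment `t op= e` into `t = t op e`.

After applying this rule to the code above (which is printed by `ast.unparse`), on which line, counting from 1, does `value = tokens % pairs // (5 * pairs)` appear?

Transformed code:
def shift(y, pairs, value, tokens):
    tokens = tokens * value
    pairs = 28
    if pairs < pairs:
        raise ValueError(tokens)
    for y in pairs:
        value = tokens % pairs // (5 * pairs)
    for pos in tokens:
        value = value + 21
        if pairs == value:
            break
    if 6 >= 8:
        pairs = pairs + y[pairs]
        value = pairs * tokens
    else:
        value = y - 35 + 26 * 29
    return pairs

7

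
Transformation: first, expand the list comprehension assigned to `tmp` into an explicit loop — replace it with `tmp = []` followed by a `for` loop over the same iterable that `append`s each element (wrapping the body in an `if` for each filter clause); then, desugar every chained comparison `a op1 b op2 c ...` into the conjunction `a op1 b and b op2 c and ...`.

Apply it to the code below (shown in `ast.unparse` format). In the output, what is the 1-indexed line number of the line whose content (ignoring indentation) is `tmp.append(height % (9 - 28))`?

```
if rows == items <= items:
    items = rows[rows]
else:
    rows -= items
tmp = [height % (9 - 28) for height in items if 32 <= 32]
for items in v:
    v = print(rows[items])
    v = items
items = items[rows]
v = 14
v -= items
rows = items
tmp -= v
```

8

Transformed code:
if rows == items and items <= items:
    items = rows[rows]
else:
    rows -= items
tmp = []
for height in items:
    if 32 <= 32:
        tmp.append(height % (9 - 28))
for items in v:
    v = print(rows[items])
    v = items
items = items[rows]
v = 14
v -= items
rows = items
tmp -= v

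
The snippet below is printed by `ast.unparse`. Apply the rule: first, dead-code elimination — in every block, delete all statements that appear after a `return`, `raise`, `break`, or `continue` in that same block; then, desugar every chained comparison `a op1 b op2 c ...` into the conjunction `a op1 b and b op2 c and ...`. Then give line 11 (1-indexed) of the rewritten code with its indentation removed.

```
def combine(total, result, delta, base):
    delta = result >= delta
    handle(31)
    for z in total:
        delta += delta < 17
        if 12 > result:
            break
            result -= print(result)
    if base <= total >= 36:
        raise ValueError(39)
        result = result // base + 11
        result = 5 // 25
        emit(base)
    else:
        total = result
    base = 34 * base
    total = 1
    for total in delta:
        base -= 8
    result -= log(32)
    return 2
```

Transformed code:
def combine(total, result, delta, base):
    delta = result >= delta
    handle(31)
    for z in total:
        delta += delta < 17
        if 12 > result:
            break
    if base <= total and total >= 36:
        raise ValueError(39)
    else:
        total = result
    base = 34 * base
    total = 1
    for total in delta:
        base -= 8
    result -= log(32)
    return 2

total = result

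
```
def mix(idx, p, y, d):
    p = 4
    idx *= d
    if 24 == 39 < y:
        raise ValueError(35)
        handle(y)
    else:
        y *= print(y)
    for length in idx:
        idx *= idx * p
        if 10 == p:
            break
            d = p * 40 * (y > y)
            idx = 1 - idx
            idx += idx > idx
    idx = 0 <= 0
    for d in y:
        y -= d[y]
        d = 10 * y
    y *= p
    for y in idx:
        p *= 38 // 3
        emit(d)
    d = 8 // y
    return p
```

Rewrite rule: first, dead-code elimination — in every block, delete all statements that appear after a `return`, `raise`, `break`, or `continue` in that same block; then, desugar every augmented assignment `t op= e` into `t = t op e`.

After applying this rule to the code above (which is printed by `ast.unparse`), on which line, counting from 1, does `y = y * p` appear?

16

Transformed code:
def mix(idx, p, y, d):
    p = 4
    idx = idx * d
    if 24 == 39 < y:
        raise ValueError(35)
    else:
        y = y * print(y)
    for length in idx:
        idx = idx * (idx * p)
        if 10 == p:
            break
    idx = 0 <= 0
    for d in y:
        y = y - d[y]
        d = 10 * y
    y = y * p
    for y in idx:
        p = p * (38 // 3)
        emit(d)
    d = 8 // y
    return p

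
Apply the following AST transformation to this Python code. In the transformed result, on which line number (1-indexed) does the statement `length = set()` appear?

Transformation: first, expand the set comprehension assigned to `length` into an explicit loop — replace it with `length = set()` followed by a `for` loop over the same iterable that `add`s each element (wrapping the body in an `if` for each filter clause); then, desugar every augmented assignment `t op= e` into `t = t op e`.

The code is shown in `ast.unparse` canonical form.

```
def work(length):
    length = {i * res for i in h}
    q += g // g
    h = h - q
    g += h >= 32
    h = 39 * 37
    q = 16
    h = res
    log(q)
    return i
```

Transformed code:
def work(length):
    length = set()
    for i in h:
        length.add(i * res)
    q = q + g // g
    h = h - q
    g = g + (h >= 32)
    h = 39 * 37
    q = 16
    h = res
    log(q)
    return i

2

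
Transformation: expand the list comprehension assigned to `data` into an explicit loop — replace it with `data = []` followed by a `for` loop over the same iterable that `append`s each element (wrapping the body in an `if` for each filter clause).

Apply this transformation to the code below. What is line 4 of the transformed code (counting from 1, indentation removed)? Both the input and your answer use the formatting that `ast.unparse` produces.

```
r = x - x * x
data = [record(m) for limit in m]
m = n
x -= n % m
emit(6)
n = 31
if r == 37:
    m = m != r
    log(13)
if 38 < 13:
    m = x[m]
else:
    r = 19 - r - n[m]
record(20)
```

Transformed code:
r = x - x * x
data = []
for limit in m:
    data.append(record(m))
m = n
x -= n % m
emit(6)
n = 31
if r == 37:
    m = m != r
    log(13)
if 38 < 13:
    m = x[m]
else:
    r = 19 - r - n[m]
record(20)

data.append(record(m))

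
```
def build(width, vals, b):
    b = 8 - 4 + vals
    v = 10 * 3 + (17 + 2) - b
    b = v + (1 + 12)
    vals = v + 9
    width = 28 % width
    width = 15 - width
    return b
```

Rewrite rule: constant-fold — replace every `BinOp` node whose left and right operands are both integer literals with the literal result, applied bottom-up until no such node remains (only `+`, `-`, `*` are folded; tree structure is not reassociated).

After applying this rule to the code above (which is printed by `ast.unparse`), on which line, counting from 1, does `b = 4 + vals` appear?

2

Transformed code:
def build(width, vals, b):
    b = 4 + vals
    v = 49 - b
    b = v + 13
    vals = v + 9
    width = 28 % width
    width = 15 - width
    return b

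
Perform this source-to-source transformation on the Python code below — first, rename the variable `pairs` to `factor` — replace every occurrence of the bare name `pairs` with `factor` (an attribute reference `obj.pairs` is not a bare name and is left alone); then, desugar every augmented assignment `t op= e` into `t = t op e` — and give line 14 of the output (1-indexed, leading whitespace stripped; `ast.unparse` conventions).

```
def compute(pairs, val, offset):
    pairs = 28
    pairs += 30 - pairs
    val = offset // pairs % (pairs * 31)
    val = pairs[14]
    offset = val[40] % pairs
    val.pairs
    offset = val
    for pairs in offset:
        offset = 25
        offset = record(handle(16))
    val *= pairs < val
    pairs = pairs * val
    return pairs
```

return factor

Transformed code:
def compute(factor, val, offset):
    factor = 28
    factor = factor + (30 - factor)
    val = offset // factor % (factor * 31)
    val = factor[14]
    offset = val[40] % factor
    val.pairs
    offset = val
    for factor in offset:
        offset = 25
        offset = record(handle(16))
    val = val * (factor < val)
    factor = factor * val
    return factor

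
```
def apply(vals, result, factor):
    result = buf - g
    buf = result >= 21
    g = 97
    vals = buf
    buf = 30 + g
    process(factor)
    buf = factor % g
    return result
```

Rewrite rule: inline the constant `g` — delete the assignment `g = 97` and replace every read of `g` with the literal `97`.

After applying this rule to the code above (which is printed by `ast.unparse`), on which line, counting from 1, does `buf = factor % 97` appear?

7

Transformed code:
def apply(vals, result, factor):
    result = buf - 97
    buf = result >= 21
    vals = buf
    buf = 30 + 97
    process(factor)
    buf = factor % 97
    return result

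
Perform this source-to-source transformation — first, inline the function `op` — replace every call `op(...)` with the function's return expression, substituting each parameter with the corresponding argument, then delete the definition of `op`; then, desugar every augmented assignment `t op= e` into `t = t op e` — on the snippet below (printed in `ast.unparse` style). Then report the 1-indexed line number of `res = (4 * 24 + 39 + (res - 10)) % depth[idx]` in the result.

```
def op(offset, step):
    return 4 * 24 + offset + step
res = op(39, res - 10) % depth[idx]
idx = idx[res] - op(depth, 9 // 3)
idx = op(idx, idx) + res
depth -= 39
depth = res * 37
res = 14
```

Transformed code:
res = (4 * 24 + 39 + (res - 10)) % depth[idx]
idx = idx[res] - (4 * 24 + depth + 9 // 3)
idx = 4 * 24 + idx + idx + res
depth = depth - 39
depth = res * 37
res = 14

1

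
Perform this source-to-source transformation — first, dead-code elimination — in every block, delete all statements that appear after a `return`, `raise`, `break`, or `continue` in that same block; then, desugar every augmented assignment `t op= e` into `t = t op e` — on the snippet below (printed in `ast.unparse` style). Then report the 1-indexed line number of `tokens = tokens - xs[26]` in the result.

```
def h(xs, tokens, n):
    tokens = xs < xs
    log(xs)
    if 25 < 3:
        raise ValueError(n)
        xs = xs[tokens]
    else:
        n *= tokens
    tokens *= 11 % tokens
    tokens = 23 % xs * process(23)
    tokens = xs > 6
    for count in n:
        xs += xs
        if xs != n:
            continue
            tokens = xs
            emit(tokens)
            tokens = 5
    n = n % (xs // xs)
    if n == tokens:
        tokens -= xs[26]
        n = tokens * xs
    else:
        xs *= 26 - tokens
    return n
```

17

Transformed code:
def h(xs, tokens, n):
    tokens = xs < xs
    log(xs)
    if 25 < 3:
        raise ValueError(n)
    else:
        n = n * tokens
    tokens = tokens * (11 % tokens)
    tokens = 23 % xs * process(23)
    tokens = xs > 6
    for count in n:
        xs = xs + xs
        if xs != n:
            continue
    n = n % (xs // xs)
    if n == tokens:
        tokens = tokens - xs[26]
        n = tokens * xs
    else:
        xs = xs * (26 - tokens)
    return n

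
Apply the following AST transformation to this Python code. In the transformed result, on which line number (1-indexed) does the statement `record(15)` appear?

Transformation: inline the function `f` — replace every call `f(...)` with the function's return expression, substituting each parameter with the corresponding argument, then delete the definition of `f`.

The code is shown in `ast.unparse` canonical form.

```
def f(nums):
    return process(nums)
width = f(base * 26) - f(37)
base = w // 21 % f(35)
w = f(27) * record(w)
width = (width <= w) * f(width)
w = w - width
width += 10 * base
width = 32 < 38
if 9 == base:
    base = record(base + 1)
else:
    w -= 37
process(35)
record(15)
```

Transformed code:
width = process(base * 26) - process(37)
base = w // 21 % process(35)
w = process(27) * record(w)
width = (width <= w) * process(width)
w = w - width
width += 10 * base
width = 32 < 38
if 9 == base:
    base = record(base + 1)
else:
    w -= 37
process(35)
record(15)

13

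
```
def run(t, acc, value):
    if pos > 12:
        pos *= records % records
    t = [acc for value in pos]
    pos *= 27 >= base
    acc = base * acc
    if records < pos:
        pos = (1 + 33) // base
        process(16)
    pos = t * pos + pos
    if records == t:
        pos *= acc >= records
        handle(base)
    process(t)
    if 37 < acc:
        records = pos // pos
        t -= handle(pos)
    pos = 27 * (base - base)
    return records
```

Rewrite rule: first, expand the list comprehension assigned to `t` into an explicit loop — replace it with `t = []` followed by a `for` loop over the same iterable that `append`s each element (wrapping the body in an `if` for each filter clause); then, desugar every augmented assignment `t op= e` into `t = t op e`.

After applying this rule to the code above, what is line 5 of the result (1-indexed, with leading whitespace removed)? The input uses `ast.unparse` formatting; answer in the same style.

Transformed code:
def run(t, acc, value):
    if pos > 12:
        pos = pos * (records % records)
    t = []
    for value in pos:
        t.append(acc)
    pos = pos * (27 >= base)
    acc = base * acc
    if records < pos:
        pos = (1 + 33) // base
        process(16)
    pos = t * pos + pos
    if records == t:
        pos = pos * (acc >= records)
        handle(base)
    process(t)
    if 37 < acc:
        records = pos // pos
        t = t - handle(pos)
    pos = 27 * (base - base)
    return records

for value in pos:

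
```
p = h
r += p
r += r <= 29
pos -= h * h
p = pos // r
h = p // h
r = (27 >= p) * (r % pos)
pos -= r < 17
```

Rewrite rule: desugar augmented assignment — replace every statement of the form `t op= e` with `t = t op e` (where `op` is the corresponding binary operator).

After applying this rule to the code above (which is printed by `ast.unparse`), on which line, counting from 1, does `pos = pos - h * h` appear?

4

Transformed code:
p = h
r = r + p
r = r + (r <= 29)
pos = pos - h * h
p = pos // r
h = p // h
r = (27 >= p) * (r % pos)
pos = pos - (r < 17)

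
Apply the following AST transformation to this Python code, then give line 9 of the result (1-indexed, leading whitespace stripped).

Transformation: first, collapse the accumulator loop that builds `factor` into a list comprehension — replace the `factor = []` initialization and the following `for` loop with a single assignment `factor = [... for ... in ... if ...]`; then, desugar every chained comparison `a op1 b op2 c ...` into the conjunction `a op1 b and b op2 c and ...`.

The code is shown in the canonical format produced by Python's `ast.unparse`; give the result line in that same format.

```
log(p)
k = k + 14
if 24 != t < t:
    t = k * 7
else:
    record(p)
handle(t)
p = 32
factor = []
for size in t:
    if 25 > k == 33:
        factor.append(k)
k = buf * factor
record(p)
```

Transformed code:
log(p)
k = k + 14
if 24 != t and t < t:
    t = k * 7
else:
    record(p)
handle(t)
p = 32
factor = [k for size in t if 25 > k and k == 33]
k = buf * factor
record(p)

factor = [k for size in t if 25 > k and k == 33]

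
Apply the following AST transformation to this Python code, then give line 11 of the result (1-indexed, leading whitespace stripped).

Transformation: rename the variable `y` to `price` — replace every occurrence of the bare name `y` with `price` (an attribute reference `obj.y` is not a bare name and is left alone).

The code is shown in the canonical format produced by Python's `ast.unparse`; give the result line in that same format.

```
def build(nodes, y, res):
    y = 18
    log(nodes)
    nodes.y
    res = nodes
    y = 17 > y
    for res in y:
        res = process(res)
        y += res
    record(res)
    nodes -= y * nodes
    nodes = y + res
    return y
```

nodes -= price * nodes

Transformed code:
def build(nodes, price, res):
    price = 18
    log(nodes)
    nodes.y
    res = nodes
    price = 17 > price
    for res in price:
        res = process(res)
        price += res
    record(res)
    nodes -= price * nodes
    nodes = price + res
    return price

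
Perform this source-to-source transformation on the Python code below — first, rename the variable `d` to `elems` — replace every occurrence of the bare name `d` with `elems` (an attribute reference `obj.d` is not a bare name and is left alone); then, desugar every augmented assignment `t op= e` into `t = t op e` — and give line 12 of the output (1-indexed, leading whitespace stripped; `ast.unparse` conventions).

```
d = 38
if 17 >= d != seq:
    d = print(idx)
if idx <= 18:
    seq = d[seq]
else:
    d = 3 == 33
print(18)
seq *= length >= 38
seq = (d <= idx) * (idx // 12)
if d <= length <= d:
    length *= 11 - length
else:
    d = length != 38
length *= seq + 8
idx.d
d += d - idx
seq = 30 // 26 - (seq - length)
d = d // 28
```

Transformed code:
elems = 38
if 17 >= elems != seq:
    elems = print(idx)
if idx <= 18:
    seq = elems[seq]
else:
    elems = 3 == 33
print(18)
seq = seq * (length >= 38)
seq = (elems <= idx) * (idx // 12)
if elems <= length <= elems:
    length = length * (11 - length)
else:
    elems = length != 38
length = length * (seq + 8)
idx.d
elems = elems + (elems - idx)
seq = 30 // 26 - (seq - length)
elems = elems // 28

length = length * (11 - length)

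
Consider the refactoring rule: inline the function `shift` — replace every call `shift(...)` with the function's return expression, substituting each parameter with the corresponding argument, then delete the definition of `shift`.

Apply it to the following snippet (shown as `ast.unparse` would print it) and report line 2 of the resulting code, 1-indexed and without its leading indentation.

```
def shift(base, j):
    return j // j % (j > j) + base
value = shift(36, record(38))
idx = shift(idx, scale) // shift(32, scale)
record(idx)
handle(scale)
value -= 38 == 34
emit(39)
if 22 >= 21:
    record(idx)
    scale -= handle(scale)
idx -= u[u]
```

idx = (scale // scale % (scale > scale) + idx) // (scale // scale % (scale > scale) + 32)

Transformed code:
value = record(38) // record(38) % (record(38) > record(38)) + 36
idx = (scale // scale % (scale > scale) + idx) // (scale // scale % (scale > scale) + 32)
record(idx)
handle(scale)
value -= 38 == 34
emit(39)
if 22 >= 21:
    record(idx)
    scale -= handle(scale)
idx -= u[u]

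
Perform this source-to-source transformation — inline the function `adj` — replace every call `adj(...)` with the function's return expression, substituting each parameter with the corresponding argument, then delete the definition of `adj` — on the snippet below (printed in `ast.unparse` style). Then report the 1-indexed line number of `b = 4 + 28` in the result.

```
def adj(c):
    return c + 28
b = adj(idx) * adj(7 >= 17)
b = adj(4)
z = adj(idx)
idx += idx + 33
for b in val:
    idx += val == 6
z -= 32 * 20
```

2

Transformed code:
b = (idx + 28) * ((7 >= 17) + 28)
b = 4 + 28
z = idx + 28
idx += idx + 33
for b in val:
    idx += val == 6
z -= 32 * 20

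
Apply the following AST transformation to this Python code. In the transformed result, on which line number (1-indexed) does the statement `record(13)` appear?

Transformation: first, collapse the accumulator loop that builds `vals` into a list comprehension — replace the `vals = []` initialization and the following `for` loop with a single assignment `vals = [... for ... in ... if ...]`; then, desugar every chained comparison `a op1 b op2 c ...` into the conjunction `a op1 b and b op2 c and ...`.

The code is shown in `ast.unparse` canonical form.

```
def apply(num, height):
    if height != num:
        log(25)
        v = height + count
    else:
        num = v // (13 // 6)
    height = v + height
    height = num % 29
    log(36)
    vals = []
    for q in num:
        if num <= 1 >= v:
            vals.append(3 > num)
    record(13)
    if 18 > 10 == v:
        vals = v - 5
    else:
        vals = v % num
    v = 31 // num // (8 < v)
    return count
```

11

Transformed code:
def apply(num, height):
    if height != num:
        log(25)
        v = height + count
    else:
        num = v // (13 // 6)
    height = v + height
    height = num % 29
    log(36)
    vals = [3 > num for q in num if num <= 1 and 1 >= v]
    record(13)
    if 18 > 10 and 10 == v:
        vals = v - 5
    else:
        vals = v % num
    v = 31 // num // (8 < v)
    return count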